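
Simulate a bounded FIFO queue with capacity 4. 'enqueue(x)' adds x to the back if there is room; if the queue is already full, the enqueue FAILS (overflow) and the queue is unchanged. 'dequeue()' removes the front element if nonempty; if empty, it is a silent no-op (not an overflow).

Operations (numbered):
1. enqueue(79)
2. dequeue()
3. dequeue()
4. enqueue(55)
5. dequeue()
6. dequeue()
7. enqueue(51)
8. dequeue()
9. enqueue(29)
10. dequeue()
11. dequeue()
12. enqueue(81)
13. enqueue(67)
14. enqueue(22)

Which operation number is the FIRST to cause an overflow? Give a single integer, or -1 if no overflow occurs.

1. enqueue(79): size=1
2. dequeue(): size=0
3. dequeue(): empty, no-op, size=0
4. enqueue(55): size=1
5. dequeue(): size=0
6. dequeue(): empty, no-op, size=0
7. enqueue(51): size=1
8. dequeue(): size=0
9. enqueue(29): size=1
10. dequeue(): size=0
11. dequeue(): empty, no-op, size=0
12. enqueue(81): size=1
13. enqueue(67): size=2
14. enqueue(22): size=3

Answer: -1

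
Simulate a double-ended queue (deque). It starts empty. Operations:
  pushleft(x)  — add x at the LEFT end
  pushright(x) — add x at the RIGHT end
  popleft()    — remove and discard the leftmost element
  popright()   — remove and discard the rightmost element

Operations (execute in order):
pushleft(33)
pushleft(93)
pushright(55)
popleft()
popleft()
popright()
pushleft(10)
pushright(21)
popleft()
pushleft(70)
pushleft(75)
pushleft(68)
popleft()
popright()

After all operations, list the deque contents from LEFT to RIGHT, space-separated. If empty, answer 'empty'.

pushleft(33): [33]
pushleft(93): [93, 33]
pushright(55): [93, 33, 55]
popleft(): [33, 55]
popleft(): [55]
popright(): []
pushleft(10): [10]
pushright(21): [10, 21]
popleft(): [21]
pushleft(70): [70, 21]
pushleft(75): [75, 70, 21]
pushleft(68): [68, 75, 70, 21]
popleft(): [75, 70, 21]
popright(): [75, 70]

Answer: 75 70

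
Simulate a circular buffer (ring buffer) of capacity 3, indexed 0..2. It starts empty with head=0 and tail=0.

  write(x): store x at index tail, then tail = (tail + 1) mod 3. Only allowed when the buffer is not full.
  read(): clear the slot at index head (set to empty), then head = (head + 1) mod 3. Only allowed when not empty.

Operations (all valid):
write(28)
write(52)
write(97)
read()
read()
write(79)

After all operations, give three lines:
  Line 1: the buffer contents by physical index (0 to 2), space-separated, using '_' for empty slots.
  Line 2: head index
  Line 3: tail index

write(28): buf=[28 _ _], head=0, tail=1, size=1
write(52): buf=[28 52 _], head=0, tail=2, size=2
write(97): buf=[28 52 97], head=0, tail=0, size=3
read(): buf=[_ 52 97], head=1, tail=0, size=2
read(): buf=[_ _ 97], head=2, tail=0, size=1
write(79): buf=[79 _ 97], head=2, tail=1, size=2

Answer: 79 _ 97
2
1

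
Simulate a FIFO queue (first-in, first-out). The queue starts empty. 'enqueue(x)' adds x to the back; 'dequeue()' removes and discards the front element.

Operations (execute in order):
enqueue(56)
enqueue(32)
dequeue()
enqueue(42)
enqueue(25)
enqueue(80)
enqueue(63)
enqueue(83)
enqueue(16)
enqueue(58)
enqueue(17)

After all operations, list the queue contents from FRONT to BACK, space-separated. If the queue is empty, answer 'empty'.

Answer: 32 42 25 80 63 83 16 58 17

Derivation:
enqueue(56): [56]
enqueue(32): [56, 32]
dequeue(): [32]
enqueue(42): [32, 42]
enqueue(25): [32, 42, 25]
enqueue(80): [32, 42, 25, 80]
enqueue(63): [32, 42, 25, 80, 63]
enqueue(83): [32, 42, 25, 80, 63, 83]
enqueue(16): [32, 42, 25, 80, 63, 83, 16]
enqueue(58): [32, 42, 25, 80, 63, 83, 16, 58]
enqueue(17): [32, 42, 25, 80, 63, 83, 16, 58, 17]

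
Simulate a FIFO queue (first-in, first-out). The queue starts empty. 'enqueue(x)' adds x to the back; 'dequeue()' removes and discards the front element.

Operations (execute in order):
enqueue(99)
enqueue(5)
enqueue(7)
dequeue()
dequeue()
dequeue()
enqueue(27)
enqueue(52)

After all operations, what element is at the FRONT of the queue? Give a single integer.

enqueue(99): queue = [99]
enqueue(5): queue = [99, 5]
enqueue(7): queue = [99, 5, 7]
dequeue(): queue = [5, 7]
dequeue(): queue = [7]
dequeue(): queue = []
enqueue(27): queue = [27]
enqueue(52): queue = [27, 52]

Answer: 27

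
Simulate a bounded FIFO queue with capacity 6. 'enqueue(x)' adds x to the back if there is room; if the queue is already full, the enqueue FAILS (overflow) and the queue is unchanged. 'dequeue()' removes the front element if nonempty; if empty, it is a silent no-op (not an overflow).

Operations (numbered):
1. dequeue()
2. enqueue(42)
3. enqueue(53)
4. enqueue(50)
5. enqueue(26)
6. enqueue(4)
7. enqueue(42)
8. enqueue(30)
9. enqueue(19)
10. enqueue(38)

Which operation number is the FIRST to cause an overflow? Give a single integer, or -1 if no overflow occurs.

1. dequeue(): empty, no-op, size=0
2. enqueue(42): size=1
3. enqueue(53): size=2
4. enqueue(50): size=3
5. enqueue(26): size=4
6. enqueue(4): size=5
7. enqueue(42): size=6
8. enqueue(30): size=6=cap → OVERFLOW (fail)
9. enqueue(19): size=6=cap → OVERFLOW (fail)
10. enqueue(38): size=6=cap → OVERFLOW (fail)

Answer: 8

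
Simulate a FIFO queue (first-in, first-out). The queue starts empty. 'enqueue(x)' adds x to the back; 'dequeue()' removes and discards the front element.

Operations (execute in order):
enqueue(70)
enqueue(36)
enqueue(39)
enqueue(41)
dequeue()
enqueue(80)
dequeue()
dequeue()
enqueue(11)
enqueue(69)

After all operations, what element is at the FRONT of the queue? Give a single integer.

enqueue(70): queue = [70]
enqueue(36): queue = [70, 36]
enqueue(39): queue = [70, 36, 39]
enqueue(41): queue = [70, 36, 39, 41]
dequeue(): queue = [36, 39, 41]
enqueue(80): queue = [36, 39, 41, 80]
dequeue(): queue = [39, 41, 80]
dequeue(): queue = [41, 80]
enqueue(11): queue = [41, 80, 11]
enqueue(69): queue = [41, 80, 11, 69]

Answer: 41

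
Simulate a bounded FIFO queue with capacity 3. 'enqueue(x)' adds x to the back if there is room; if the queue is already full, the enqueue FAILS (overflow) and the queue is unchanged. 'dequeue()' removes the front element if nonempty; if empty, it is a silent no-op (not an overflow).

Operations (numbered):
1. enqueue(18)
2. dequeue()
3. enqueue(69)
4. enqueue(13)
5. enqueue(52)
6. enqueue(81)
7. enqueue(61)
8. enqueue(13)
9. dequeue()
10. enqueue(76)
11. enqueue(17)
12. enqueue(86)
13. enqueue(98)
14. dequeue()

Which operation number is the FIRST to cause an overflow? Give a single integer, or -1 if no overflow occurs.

Answer: 6

Derivation:
1. enqueue(18): size=1
2. dequeue(): size=0
3. enqueue(69): size=1
4. enqueue(13): size=2
5. enqueue(52): size=3
6. enqueue(81): size=3=cap → OVERFLOW (fail)
7. enqueue(61): size=3=cap → OVERFLOW (fail)
8. enqueue(13): size=3=cap → OVERFLOW (fail)
9. dequeue(): size=2
10. enqueue(76): size=3
11. enqueue(17): size=3=cap → OVERFLOW (fail)
12. enqueue(86): size=3=cap → OVERFLOW (fail)
13. enqueue(98): size=3=cap → OVERFLOW (fail)
14. dequeue(): size=2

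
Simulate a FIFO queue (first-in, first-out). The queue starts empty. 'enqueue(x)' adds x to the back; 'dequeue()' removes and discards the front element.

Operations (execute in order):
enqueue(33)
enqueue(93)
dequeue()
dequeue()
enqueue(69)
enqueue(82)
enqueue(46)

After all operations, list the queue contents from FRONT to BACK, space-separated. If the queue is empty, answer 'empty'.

Answer: 69 82 46

Derivation:
enqueue(33): [33]
enqueue(93): [33, 93]
dequeue(): [93]
dequeue(): []
enqueue(69): [69]
enqueue(82): [69, 82]
enqueue(46): [69, 82, 46]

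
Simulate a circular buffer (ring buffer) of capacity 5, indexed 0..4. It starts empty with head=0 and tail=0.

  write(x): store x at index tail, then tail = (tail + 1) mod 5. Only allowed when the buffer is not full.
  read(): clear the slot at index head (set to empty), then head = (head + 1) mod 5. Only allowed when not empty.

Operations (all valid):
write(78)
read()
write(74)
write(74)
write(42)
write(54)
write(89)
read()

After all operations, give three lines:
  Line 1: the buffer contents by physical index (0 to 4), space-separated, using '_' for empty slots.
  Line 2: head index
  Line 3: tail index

Answer: 89 _ 74 42 54
2
1

Derivation:
write(78): buf=[78 _ _ _ _], head=0, tail=1, size=1
read(): buf=[_ _ _ _ _], head=1, tail=1, size=0
write(74): buf=[_ 74 _ _ _], head=1, tail=2, size=1
write(74): buf=[_ 74 74 _ _], head=1, tail=3, size=2
write(42): buf=[_ 74 74 42 _], head=1, tail=4, size=3
write(54): buf=[_ 74 74 42 54], head=1, tail=0, size=4
write(89): buf=[89 74 74 42 54], head=1, tail=1, size=5
read(): buf=[89 _ 74 42 54], head=2, tail=1, size=4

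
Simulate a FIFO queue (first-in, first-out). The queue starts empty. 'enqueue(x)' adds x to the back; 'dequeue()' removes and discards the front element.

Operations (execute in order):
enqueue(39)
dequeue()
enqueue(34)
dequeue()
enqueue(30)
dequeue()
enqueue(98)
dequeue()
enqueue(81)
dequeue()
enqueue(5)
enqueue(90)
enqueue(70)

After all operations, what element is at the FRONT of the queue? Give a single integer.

enqueue(39): queue = [39]
dequeue(): queue = []
enqueue(34): queue = [34]
dequeue(): queue = []
enqueue(30): queue = [30]
dequeue(): queue = []
enqueue(98): queue = [98]
dequeue(): queue = []
enqueue(81): queue = [81]
dequeue(): queue = []
enqueue(5): queue = [5]
enqueue(90): queue = [5, 90]
enqueue(70): queue = [5, 90, 70]

Answer: 5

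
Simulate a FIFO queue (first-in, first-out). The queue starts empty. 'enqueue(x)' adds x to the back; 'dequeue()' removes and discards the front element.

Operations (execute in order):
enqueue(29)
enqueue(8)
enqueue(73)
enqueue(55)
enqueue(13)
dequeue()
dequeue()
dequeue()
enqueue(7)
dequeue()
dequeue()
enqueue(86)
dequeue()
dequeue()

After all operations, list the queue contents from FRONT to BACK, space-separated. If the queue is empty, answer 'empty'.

Answer: empty

Derivation:
enqueue(29): [29]
enqueue(8): [29, 8]
enqueue(73): [29, 8, 73]
enqueue(55): [29, 8, 73, 55]
enqueue(13): [29, 8, 73, 55, 13]
dequeue(): [8, 73, 55, 13]
dequeue(): [73, 55, 13]
dequeue(): [55, 13]
enqueue(7): [55, 13, 7]
dequeue(): [13, 7]
dequeue(): [7]
enqueue(86): [7, 86]
dequeue(): [86]
dequeue(): []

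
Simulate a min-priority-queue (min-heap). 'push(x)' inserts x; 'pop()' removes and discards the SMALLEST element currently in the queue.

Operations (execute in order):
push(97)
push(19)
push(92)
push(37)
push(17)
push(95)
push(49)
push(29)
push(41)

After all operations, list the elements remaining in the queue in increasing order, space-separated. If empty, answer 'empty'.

push(97): heap contents = [97]
push(19): heap contents = [19, 97]
push(92): heap contents = [19, 92, 97]
push(37): heap contents = [19, 37, 92, 97]
push(17): heap contents = [17, 19, 37, 92, 97]
push(95): heap contents = [17, 19, 37, 92, 95, 97]
push(49): heap contents = [17, 19, 37, 49, 92, 95, 97]
push(29): heap contents = [17, 19, 29, 37, 49, 92, 95, 97]
push(41): heap contents = [17, 19, 29, 37, 41, 49, 92, 95, 97]

Answer: 17 19 29 37 41 49 92 95 97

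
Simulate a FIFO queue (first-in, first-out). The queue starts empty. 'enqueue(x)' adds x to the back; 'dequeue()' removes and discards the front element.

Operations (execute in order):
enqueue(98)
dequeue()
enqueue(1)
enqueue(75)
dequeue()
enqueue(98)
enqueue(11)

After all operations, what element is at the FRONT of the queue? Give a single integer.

enqueue(98): queue = [98]
dequeue(): queue = []
enqueue(1): queue = [1]
enqueue(75): queue = [1, 75]
dequeue(): queue = [75]
enqueue(98): queue = [75, 98]
enqueue(11): queue = [75, 98, 11]

Answer: 75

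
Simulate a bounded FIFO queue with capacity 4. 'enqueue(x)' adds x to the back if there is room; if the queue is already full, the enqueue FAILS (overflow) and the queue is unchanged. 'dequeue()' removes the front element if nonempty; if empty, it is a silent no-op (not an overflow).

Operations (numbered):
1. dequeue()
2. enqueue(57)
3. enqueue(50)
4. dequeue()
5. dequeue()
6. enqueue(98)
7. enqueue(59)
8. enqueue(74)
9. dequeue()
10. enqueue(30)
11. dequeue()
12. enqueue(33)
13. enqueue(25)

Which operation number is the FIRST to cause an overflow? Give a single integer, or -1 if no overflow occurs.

Answer: -1

Derivation:
1. dequeue(): empty, no-op, size=0
2. enqueue(57): size=1
3. enqueue(50): size=2
4. dequeue(): size=1
5. dequeue(): size=0
6. enqueue(98): size=1
7. enqueue(59): size=2
8. enqueue(74): size=3
9. dequeue(): size=2
10. enqueue(30): size=3
11. dequeue(): size=2
12. enqueue(33): size=3
13. enqueue(25): size=4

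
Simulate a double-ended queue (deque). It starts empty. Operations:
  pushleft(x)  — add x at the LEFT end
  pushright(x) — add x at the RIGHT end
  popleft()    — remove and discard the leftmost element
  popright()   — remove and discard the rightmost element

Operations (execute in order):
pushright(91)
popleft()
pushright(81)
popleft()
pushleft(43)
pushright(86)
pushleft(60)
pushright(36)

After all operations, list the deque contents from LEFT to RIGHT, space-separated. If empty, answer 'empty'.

Answer: 60 43 86 36

Derivation:
pushright(91): [91]
popleft(): []
pushright(81): [81]
popleft(): []
pushleft(43): [43]
pushright(86): [43, 86]
pushleft(60): [60, 43, 86]
pushright(36): [60, 43, 86, 36]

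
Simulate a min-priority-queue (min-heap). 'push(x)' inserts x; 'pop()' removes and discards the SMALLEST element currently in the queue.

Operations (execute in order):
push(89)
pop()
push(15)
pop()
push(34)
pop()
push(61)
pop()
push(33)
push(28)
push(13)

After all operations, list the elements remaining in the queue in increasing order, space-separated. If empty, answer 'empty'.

Answer: 13 28 33

Derivation:
push(89): heap contents = [89]
pop() → 89: heap contents = []
push(15): heap contents = [15]
pop() → 15: heap contents = []
push(34): heap contents = [34]
pop() → 34: heap contents = []
push(61): heap contents = [61]
pop() → 61: heap contents = []
push(33): heap contents = [33]
push(28): heap contents = [28, 33]
push(13): heap contents = [13, 28, 33]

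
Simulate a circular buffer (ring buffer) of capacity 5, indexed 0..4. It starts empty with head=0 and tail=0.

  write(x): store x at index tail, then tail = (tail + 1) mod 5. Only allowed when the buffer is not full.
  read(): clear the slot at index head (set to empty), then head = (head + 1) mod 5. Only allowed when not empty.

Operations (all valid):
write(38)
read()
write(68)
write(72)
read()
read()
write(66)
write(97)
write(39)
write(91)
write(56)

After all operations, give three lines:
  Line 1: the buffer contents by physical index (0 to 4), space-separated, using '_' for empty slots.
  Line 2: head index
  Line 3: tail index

write(38): buf=[38 _ _ _ _], head=0, tail=1, size=1
read(): buf=[_ _ _ _ _], head=1, tail=1, size=0
write(68): buf=[_ 68 _ _ _], head=1, tail=2, size=1
write(72): buf=[_ 68 72 _ _], head=1, tail=3, size=2
read(): buf=[_ _ 72 _ _], head=2, tail=3, size=1
read(): buf=[_ _ _ _ _], head=3, tail=3, size=0
write(66): buf=[_ _ _ 66 _], head=3, tail=4, size=1
write(97): buf=[_ _ _ 66 97], head=3, tail=0, size=2
write(39): buf=[39 _ _ 66 97], head=3, tail=1, size=3
write(91): buf=[39 91 _ 66 97], head=3, tail=2, size=4
write(56): buf=[39 91 56 66 97], head=3, tail=3, size=5

Answer: 39 91 56 66 97
3
3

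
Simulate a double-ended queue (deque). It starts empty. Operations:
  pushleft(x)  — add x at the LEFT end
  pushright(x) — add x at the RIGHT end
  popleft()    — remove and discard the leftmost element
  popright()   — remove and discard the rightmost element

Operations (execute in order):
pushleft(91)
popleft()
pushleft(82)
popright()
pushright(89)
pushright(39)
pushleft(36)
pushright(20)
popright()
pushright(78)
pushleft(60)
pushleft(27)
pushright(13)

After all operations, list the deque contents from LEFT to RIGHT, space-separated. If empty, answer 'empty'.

pushleft(91): [91]
popleft(): []
pushleft(82): [82]
popright(): []
pushright(89): [89]
pushright(39): [89, 39]
pushleft(36): [36, 89, 39]
pushright(20): [36, 89, 39, 20]
popright(): [36, 89, 39]
pushright(78): [36, 89, 39, 78]
pushleft(60): [60, 36, 89, 39, 78]
pushleft(27): [27, 60, 36, 89, 39, 78]
pushright(13): [27, 60, 36, 89, 39, 78, 13]

Answer: 27 60 36 89 39 78 13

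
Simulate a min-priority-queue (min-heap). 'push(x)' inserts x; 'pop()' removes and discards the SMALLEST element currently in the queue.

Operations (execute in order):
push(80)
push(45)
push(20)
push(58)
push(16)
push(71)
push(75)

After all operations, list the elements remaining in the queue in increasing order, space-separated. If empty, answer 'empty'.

Answer: 16 20 45 58 71 75 80

Derivation:
push(80): heap contents = [80]
push(45): heap contents = [45, 80]
push(20): heap contents = [20, 45, 80]
push(58): heap contents = [20, 45, 58, 80]
push(16): heap contents = [16, 20, 45, 58, 80]
push(71): heap contents = [16, 20, 45, 58, 71, 80]
push(75): heap contents = [16, 20, 45, 58, 71, 75, 80]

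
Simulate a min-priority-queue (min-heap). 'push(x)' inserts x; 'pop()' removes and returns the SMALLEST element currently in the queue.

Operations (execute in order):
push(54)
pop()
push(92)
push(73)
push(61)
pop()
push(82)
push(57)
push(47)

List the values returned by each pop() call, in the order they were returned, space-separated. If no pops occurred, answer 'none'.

Answer: 54 61

Derivation:
push(54): heap contents = [54]
pop() → 54: heap contents = []
push(92): heap contents = [92]
push(73): heap contents = [73, 92]
push(61): heap contents = [61, 73, 92]
pop() → 61: heap contents = [73, 92]
push(82): heap contents = [73, 82, 92]
push(57): heap contents = [57, 73, 82, 92]
push(47): heap contents = [47, 57, 73, 82, 92]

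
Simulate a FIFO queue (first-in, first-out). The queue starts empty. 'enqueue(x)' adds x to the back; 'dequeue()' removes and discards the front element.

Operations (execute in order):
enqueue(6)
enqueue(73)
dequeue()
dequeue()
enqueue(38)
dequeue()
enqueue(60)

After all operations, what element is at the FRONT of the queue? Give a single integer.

enqueue(6): queue = [6]
enqueue(73): queue = [6, 73]
dequeue(): queue = [73]
dequeue(): queue = []
enqueue(38): queue = [38]
dequeue(): queue = []
enqueue(60): queue = [60]

Answer: 60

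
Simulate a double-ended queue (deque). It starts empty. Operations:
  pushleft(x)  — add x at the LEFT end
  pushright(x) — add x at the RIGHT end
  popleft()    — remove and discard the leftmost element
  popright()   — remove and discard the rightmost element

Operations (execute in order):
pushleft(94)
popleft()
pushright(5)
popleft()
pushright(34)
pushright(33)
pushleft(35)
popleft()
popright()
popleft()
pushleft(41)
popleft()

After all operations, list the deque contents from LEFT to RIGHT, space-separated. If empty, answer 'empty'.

pushleft(94): [94]
popleft(): []
pushright(5): [5]
popleft(): []
pushright(34): [34]
pushright(33): [34, 33]
pushleft(35): [35, 34, 33]
popleft(): [34, 33]
popright(): [34]
popleft(): []
pushleft(41): [41]
popleft(): []

Answer: empty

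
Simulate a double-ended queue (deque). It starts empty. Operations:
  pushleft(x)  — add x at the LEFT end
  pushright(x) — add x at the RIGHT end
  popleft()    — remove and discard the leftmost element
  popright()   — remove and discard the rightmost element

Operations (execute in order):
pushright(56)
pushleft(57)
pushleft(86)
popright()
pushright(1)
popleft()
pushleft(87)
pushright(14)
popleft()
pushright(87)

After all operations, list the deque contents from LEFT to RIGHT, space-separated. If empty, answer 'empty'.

pushright(56): [56]
pushleft(57): [57, 56]
pushleft(86): [86, 57, 56]
popright(): [86, 57]
pushright(1): [86, 57, 1]
popleft(): [57, 1]
pushleft(87): [87, 57, 1]
pushright(14): [87, 57, 1, 14]
popleft(): [57, 1, 14]
pushright(87): [57, 1, 14, 87]

Answer: 57 1 14 87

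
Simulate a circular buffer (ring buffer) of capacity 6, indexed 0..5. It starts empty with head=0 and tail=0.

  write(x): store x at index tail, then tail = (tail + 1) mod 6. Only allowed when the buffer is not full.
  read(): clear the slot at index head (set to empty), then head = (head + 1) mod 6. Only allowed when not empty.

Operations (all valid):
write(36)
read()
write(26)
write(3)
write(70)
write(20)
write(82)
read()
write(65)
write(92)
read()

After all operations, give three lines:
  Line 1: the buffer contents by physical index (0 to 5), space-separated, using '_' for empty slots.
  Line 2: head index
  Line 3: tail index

Answer: 65 92 _ 70 20 82
3
2

Derivation:
write(36): buf=[36 _ _ _ _ _], head=0, tail=1, size=1
read(): buf=[_ _ _ _ _ _], head=1, tail=1, size=0
write(26): buf=[_ 26 _ _ _ _], head=1, tail=2, size=1
write(3): buf=[_ 26 3 _ _ _], head=1, tail=3, size=2
write(70): buf=[_ 26 3 70 _ _], head=1, tail=4, size=3
write(20): buf=[_ 26 3 70 20 _], head=1, tail=5, size=4
write(82): buf=[_ 26 3 70 20 82], head=1, tail=0, size=5
read(): buf=[_ _ 3 70 20 82], head=2, tail=0, size=4
write(65): buf=[65 _ 3 70 20 82], head=2, tail=1, size=5
write(92): buf=[65 92 3 70 20 82], head=2, tail=2, size=6
read(): buf=[65 92 _ 70 20 82], head=3, tail=2, size=5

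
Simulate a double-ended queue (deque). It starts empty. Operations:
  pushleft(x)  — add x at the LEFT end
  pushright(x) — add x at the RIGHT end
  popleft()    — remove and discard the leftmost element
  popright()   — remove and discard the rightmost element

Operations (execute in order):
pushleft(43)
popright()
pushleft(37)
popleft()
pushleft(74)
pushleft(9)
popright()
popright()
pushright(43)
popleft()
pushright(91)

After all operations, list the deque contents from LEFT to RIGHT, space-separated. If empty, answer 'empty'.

pushleft(43): [43]
popright(): []
pushleft(37): [37]
popleft(): []
pushleft(74): [74]
pushleft(9): [9, 74]
popright(): [9]
popright(): []
pushright(43): [43]
popleft(): []
pushright(91): [91]

Answer: 91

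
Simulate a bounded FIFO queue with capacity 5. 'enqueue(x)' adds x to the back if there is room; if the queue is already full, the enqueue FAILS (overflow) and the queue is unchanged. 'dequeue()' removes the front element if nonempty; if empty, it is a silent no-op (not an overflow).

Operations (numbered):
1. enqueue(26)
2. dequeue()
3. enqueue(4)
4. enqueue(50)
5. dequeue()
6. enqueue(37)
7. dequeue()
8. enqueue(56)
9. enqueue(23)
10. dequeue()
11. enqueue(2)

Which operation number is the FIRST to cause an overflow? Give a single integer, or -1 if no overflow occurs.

1. enqueue(26): size=1
2. dequeue(): size=0
3. enqueue(4): size=1
4. enqueue(50): size=2
5. dequeue(): size=1
6. enqueue(37): size=2
7. dequeue(): size=1
8. enqueue(56): size=2
9. enqueue(23): size=3
10. dequeue(): size=2
11. enqueue(2): size=3

Answer: -1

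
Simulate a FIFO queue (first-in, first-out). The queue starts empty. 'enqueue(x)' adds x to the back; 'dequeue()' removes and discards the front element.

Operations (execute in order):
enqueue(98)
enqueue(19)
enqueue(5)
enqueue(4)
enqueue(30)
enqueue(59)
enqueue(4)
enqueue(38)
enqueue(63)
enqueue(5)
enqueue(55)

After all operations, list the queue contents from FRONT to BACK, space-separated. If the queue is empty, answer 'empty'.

enqueue(98): [98]
enqueue(19): [98, 19]
enqueue(5): [98, 19, 5]
enqueue(4): [98, 19, 5, 4]
enqueue(30): [98, 19, 5, 4, 30]
enqueue(59): [98, 19, 5, 4, 30, 59]
enqueue(4): [98, 19, 5, 4, 30, 59, 4]
enqueue(38): [98, 19, 5, 4, 30, 59, 4, 38]
enqueue(63): [98, 19, 5, 4, 30, 59, 4, 38, 63]
enqueue(5): [98, 19, 5, 4, 30, 59, 4, 38, 63, 5]
enqueue(55): [98, 19, 5, 4, 30, 59, 4, 38, 63, 5, 55]

Answer: 98 19 5 4 30 59 4 38 63 5 55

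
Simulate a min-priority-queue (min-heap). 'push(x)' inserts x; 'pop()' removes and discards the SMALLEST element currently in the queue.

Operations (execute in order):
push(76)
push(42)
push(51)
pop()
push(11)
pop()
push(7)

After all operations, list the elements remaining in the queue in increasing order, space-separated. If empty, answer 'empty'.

Answer: 7 51 76

Derivation:
push(76): heap contents = [76]
push(42): heap contents = [42, 76]
push(51): heap contents = [42, 51, 76]
pop() → 42: heap contents = [51, 76]
push(11): heap contents = [11, 51, 76]
pop() → 11: heap contents = [51, 76]
push(7): heap contents = [7, 51, 76]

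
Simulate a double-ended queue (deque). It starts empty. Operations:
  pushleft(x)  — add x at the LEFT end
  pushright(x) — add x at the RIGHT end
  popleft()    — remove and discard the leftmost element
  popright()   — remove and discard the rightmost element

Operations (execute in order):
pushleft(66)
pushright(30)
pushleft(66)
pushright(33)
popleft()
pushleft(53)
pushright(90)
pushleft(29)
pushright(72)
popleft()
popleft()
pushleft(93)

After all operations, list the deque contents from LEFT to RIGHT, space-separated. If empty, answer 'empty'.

Answer: 93 66 30 33 90 72

Derivation:
pushleft(66): [66]
pushright(30): [66, 30]
pushleft(66): [66, 66, 30]
pushright(33): [66, 66, 30, 33]
popleft(): [66, 30, 33]
pushleft(53): [53, 66, 30, 33]
pushright(90): [53, 66, 30, 33, 90]
pushleft(29): [29, 53, 66, 30, 33, 90]
pushright(72): [29, 53, 66, 30, 33, 90, 72]
popleft(): [53, 66, 30, 33, 90, 72]
popleft(): [66, 30, 33, 90, 72]
pushleft(93): [93, 66, 30, 33, 90, 72]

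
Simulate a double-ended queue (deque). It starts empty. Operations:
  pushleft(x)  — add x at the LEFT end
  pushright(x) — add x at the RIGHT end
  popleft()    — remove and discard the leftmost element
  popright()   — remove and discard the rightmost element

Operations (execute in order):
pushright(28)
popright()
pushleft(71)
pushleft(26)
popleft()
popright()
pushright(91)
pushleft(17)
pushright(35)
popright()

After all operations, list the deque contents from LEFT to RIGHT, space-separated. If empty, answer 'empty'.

pushright(28): [28]
popright(): []
pushleft(71): [71]
pushleft(26): [26, 71]
popleft(): [71]
popright(): []
pushright(91): [91]
pushleft(17): [17, 91]
pushright(35): [17, 91, 35]
popright(): [17, 91]

Answer: 17 91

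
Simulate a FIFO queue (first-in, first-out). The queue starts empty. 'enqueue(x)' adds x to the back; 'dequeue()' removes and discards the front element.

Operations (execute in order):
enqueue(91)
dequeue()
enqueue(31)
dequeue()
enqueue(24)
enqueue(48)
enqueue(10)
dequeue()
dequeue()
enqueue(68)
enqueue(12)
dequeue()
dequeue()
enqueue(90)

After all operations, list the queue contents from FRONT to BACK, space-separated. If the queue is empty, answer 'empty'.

Answer: 12 90

Derivation:
enqueue(91): [91]
dequeue(): []
enqueue(31): [31]
dequeue(): []
enqueue(24): [24]
enqueue(48): [24, 48]
enqueue(10): [24, 48, 10]
dequeue(): [48, 10]
dequeue(): [10]
enqueue(68): [10, 68]
enqueue(12): [10, 68, 12]
dequeue(): [68, 12]
dequeue(): [12]
enqueue(90): [12, 90]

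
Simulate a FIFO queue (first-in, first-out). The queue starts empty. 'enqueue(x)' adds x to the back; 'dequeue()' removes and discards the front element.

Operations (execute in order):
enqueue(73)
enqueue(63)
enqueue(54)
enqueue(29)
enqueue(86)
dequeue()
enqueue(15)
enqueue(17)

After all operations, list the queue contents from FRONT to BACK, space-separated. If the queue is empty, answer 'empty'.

enqueue(73): [73]
enqueue(63): [73, 63]
enqueue(54): [73, 63, 54]
enqueue(29): [73, 63, 54, 29]
enqueue(86): [73, 63, 54, 29, 86]
dequeue(): [63, 54, 29, 86]
enqueue(15): [63, 54, 29, 86, 15]
enqueue(17): [63, 54, 29, 86, 15, 17]

Answer: 63 54 29 86 15 17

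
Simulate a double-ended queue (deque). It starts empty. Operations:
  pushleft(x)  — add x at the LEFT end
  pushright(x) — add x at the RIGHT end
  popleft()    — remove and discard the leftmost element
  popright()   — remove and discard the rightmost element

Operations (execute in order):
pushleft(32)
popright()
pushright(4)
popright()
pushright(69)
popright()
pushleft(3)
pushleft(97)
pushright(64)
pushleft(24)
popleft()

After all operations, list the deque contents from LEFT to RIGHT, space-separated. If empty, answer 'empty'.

pushleft(32): [32]
popright(): []
pushright(4): [4]
popright(): []
pushright(69): [69]
popright(): []
pushleft(3): [3]
pushleft(97): [97, 3]
pushright(64): [97, 3, 64]
pushleft(24): [24, 97, 3, 64]
popleft(): [97, 3, 64]

Answer: 97 3 64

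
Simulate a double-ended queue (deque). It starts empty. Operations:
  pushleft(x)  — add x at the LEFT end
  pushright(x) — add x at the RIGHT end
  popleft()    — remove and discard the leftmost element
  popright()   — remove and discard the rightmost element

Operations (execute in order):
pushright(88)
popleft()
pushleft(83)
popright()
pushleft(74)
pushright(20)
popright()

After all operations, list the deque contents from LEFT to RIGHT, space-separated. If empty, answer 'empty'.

Answer: 74

Derivation:
pushright(88): [88]
popleft(): []
pushleft(83): [83]
popright(): []
pushleft(74): [74]
pushright(20): [74, 20]
popright(): [74]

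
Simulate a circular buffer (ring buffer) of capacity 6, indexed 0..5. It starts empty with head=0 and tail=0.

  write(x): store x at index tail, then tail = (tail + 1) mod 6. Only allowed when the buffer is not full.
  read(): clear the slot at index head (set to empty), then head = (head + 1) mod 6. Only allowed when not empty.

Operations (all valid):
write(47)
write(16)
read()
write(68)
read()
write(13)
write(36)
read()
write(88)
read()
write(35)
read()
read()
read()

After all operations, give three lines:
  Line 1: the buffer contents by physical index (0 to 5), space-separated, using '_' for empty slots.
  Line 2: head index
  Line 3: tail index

Answer: _ _ _ _ _ _
1
1

Derivation:
write(47): buf=[47 _ _ _ _ _], head=0, tail=1, size=1
write(16): buf=[47 16 _ _ _ _], head=0, tail=2, size=2
read(): buf=[_ 16 _ _ _ _], head=1, tail=2, size=1
write(68): buf=[_ 16 68 _ _ _], head=1, tail=3, size=2
read(): buf=[_ _ 68 _ _ _], head=2, tail=3, size=1
write(13): buf=[_ _ 68 13 _ _], head=2, tail=4, size=2
write(36): buf=[_ _ 68 13 36 _], head=2, tail=5, size=3
read(): buf=[_ _ _ 13 36 _], head=3, tail=5, size=2
write(88): buf=[_ _ _ 13 36 88], head=3, tail=0, size=3
read(): buf=[_ _ _ _ 36 88], head=4, tail=0, size=2
write(35): buf=[35 _ _ _ 36 88], head=4, tail=1, size=3
read(): buf=[35 _ _ _ _ 88], head=5, tail=1, size=2
read(): buf=[35 _ _ _ _ _], head=0, tail=1, size=1
read(): buf=[_ _ _ _ _ _], head=1, tail=1, size=0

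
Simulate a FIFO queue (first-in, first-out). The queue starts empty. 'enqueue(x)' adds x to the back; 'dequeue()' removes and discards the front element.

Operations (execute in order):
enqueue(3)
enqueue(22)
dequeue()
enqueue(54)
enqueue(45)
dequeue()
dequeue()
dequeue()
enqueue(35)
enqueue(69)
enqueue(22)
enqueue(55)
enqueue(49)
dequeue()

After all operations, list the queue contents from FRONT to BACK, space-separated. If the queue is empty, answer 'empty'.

enqueue(3): [3]
enqueue(22): [3, 22]
dequeue(): [22]
enqueue(54): [22, 54]
enqueue(45): [22, 54, 45]
dequeue(): [54, 45]
dequeue(): [45]
dequeue(): []
enqueue(35): [35]
enqueue(69): [35, 69]
enqueue(22): [35, 69, 22]
enqueue(55): [35, 69, 22, 55]
enqueue(49): [35, 69, 22, 55, 49]
dequeue(): [69, 22, 55, 49]

Answer: 69 22 55 49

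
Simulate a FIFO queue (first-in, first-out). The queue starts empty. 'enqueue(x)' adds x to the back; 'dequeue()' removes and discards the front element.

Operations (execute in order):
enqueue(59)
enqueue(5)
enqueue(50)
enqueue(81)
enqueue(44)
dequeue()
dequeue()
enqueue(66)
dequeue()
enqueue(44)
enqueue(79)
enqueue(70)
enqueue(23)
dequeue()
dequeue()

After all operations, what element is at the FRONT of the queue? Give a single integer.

enqueue(59): queue = [59]
enqueue(5): queue = [59, 5]
enqueue(50): queue = [59, 5, 50]
enqueue(81): queue = [59, 5, 50, 81]
enqueue(44): queue = [59, 5, 50, 81, 44]
dequeue(): queue = [5, 50, 81, 44]
dequeue(): queue = [50, 81, 44]
enqueue(66): queue = [50, 81, 44, 66]
dequeue(): queue = [81, 44, 66]
enqueue(44): queue = [81, 44, 66, 44]
enqueue(79): queue = [81, 44, 66, 44, 79]
enqueue(70): queue = [81, 44, 66, 44, 79, 70]
enqueue(23): queue = [81, 44, 66, 44, 79, 70, 23]
dequeue(): queue = [44, 66, 44, 79, 70, 23]
dequeue(): queue = [66, 44, 79, 70, 23]

Answer: 66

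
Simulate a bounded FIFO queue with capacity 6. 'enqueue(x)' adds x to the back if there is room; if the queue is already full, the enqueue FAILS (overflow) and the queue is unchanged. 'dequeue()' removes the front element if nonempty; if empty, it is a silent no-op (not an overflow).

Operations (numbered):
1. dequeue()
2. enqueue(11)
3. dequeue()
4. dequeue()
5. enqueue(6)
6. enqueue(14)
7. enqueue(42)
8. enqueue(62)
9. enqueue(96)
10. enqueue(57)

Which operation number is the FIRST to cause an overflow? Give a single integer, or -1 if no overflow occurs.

Answer: -1

Derivation:
1. dequeue(): empty, no-op, size=0
2. enqueue(11): size=1
3. dequeue(): size=0
4. dequeue(): empty, no-op, size=0
5. enqueue(6): size=1
6. enqueue(14): size=2
7. enqueue(42): size=3
8. enqueue(62): size=4
9. enqueue(96): size=5
10. enqueue(57): size=6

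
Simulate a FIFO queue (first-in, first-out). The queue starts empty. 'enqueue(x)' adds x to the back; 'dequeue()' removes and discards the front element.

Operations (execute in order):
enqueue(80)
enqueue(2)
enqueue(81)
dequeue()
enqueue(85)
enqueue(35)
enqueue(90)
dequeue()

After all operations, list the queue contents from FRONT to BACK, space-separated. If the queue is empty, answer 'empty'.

Answer: 81 85 35 90

Derivation:
enqueue(80): [80]
enqueue(2): [80, 2]
enqueue(81): [80, 2, 81]
dequeue(): [2, 81]
enqueue(85): [2, 81, 85]
enqueue(35): [2, 81, 85, 35]
enqueue(90): [2, 81, 85, 35, 90]
dequeue(): [81, 85, 35, 90]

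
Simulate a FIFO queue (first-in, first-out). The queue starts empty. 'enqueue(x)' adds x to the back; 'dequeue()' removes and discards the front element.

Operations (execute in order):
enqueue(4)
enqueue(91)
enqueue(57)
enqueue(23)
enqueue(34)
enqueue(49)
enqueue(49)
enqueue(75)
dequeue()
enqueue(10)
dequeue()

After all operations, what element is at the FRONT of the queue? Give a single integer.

enqueue(4): queue = [4]
enqueue(91): queue = [4, 91]
enqueue(57): queue = [4, 91, 57]
enqueue(23): queue = [4, 91, 57, 23]
enqueue(34): queue = [4, 91, 57, 23, 34]
enqueue(49): queue = [4, 91, 57, 23, 34, 49]
enqueue(49): queue = [4, 91, 57, 23, 34, 49, 49]
enqueue(75): queue = [4, 91, 57, 23, 34, 49, 49, 75]
dequeue(): queue = [91, 57, 23, 34, 49, 49, 75]
enqueue(10): queue = [91, 57, 23, 34, 49, 49, 75, 10]
dequeue(): queue = [57, 23, 34, 49, 49, 75, 10]

Answer: 57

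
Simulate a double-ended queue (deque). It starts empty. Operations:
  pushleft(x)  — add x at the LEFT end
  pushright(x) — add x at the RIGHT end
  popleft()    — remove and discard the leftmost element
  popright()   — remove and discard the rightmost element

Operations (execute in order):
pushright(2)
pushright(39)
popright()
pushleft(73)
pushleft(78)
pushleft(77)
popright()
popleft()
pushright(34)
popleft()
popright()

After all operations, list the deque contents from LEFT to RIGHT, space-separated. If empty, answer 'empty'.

pushright(2): [2]
pushright(39): [2, 39]
popright(): [2]
pushleft(73): [73, 2]
pushleft(78): [78, 73, 2]
pushleft(77): [77, 78, 73, 2]
popright(): [77, 78, 73]
popleft(): [78, 73]
pushright(34): [78, 73, 34]
popleft(): [73, 34]
popright(): [73]

Answer: 73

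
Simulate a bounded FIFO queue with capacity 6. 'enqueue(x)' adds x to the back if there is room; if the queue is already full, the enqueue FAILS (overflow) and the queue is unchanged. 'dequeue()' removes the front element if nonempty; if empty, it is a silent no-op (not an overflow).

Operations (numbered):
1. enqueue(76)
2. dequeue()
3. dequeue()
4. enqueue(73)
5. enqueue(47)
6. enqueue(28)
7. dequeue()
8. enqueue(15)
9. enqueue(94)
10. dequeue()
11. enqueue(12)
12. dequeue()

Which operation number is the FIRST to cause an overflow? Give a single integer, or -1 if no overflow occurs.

Answer: -1

Derivation:
1. enqueue(76): size=1
2. dequeue(): size=0
3. dequeue(): empty, no-op, size=0
4. enqueue(73): size=1
5. enqueue(47): size=2
6. enqueue(28): size=3
7. dequeue(): size=2
8. enqueue(15): size=3
9. enqueue(94): size=4
10. dequeue(): size=3
11. enqueue(12): size=4
12. dequeue(): size=3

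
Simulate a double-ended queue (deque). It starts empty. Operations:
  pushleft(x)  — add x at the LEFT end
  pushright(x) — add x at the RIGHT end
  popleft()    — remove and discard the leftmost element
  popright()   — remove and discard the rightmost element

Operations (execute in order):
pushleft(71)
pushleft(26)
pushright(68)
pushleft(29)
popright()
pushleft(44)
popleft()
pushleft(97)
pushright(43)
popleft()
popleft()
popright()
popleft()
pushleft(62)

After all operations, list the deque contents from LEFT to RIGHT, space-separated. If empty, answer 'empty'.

pushleft(71): [71]
pushleft(26): [26, 71]
pushright(68): [26, 71, 68]
pushleft(29): [29, 26, 71, 68]
popright(): [29, 26, 71]
pushleft(44): [44, 29, 26, 71]
popleft(): [29, 26, 71]
pushleft(97): [97, 29, 26, 71]
pushright(43): [97, 29, 26, 71, 43]
popleft(): [29, 26, 71, 43]
popleft(): [26, 71, 43]
popright(): [26, 71]
popleft(): [71]
pushleft(62): [62, 71]

Answer: 62 71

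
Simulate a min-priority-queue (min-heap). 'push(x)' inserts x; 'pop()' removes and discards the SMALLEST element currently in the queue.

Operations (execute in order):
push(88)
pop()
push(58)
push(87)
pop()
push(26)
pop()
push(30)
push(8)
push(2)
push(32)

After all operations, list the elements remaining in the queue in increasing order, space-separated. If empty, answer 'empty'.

Answer: 2 8 30 32 87

Derivation:
push(88): heap contents = [88]
pop() → 88: heap contents = []
push(58): heap contents = [58]
push(87): heap contents = [58, 87]
pop() → 58: heap contents = [87]
push(26): heap contents = [26, 87]
pop() → 26: heap contents = [87]
push(30): heap contents = [30, 87]
push(8): heap contents = [8, 30, 87]
push(2): heap contents = [2, 8, 30, 87]
push(32): heap contents = [2, 8, 30, 32, 87]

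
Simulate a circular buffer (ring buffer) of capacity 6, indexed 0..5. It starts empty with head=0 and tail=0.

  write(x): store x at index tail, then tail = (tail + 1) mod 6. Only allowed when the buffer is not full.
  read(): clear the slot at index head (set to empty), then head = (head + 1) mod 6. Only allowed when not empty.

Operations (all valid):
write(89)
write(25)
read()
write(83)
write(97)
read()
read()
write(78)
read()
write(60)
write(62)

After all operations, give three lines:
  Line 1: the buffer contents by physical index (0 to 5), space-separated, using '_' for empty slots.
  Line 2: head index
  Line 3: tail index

Answer: 62 _ _ _ 78 60
4
1

Derivation:
write(89): buf=[89 _ _ _ _ _], head=0, tail=1, size=1
write(25): buf=[89 25 _ _ _ _], head=0, tail=2, size=2
read(): buf=[_ 25 _ _ _ _], head=1, tail=2, size=1
write(83): buf=[_ 25 83 _ _ _], head=1, tail=3, size=2
write(97): buf=[_ 25 83 97 _ _], head=1, tail=4, size=3
read(): buf=[_ _ 83 97 _ _], head=2, tail=4, size=2
read(): buf=[_ _ _ 97 _ _], head=3, tail=4, size=1
write(78): buf=[_ _ _ 97 78 _], head=3, tail=5, size=2
read(): buf=[_ _ _ _ 78 _], head=4, tail=5, size=1
write(60): buf=[_ _ _ _ 78 60], head=4, tail=0, size=2
write(62): buf=[62 _ _ _ 78 60], head=4, tail=1, size=3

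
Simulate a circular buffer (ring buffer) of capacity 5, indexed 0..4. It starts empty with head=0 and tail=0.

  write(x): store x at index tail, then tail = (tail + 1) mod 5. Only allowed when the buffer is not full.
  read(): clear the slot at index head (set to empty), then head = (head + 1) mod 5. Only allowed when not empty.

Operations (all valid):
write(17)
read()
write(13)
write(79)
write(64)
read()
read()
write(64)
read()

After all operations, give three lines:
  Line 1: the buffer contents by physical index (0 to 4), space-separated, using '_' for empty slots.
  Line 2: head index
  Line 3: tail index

write(17): buf=[17 _ _ _ _], head=0, tail=1, size=1
read(): buf=[_ _ _ _ _], head=1, tail=1, size=0
write(13): buf=[_ 13 _ _ _], head=1, tail=2, size=1
write(79): buf=[_ 13 79 _ _], head=1, tail=3, size=2
write(64): buf=[_ 13 79 64 _], head=1, tail=4, size=3
read(): buf=[_ _ 79 64 _], head=2, tail=4, size=2
read(): buf=[_ _ _ 64 _], head=3, tail=4, size=1
write(64): buf=[_ _ _ 64 64], head=3, tail=0, size=2
read(): buf=[_ _ _ _ 64], head=4, tail=0, size=1

Answer: _ _ _ _ 64
4
0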